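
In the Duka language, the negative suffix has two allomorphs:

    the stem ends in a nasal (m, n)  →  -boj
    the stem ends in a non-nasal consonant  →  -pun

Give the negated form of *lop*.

loppun

*lop* — final consonant /p/ (non-nasal) → -pun → *loppun*.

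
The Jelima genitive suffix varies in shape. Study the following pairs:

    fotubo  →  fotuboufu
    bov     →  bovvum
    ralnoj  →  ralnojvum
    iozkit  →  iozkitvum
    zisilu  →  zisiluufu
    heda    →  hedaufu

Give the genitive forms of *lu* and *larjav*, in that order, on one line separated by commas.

luufu, larjavvum

The alternation tracks the final sound of the stem — -vum when the stem ends in a consonant (*bov*, *ralnoj*, *iozkit*); -ufu when the stem ends in a vowel (*fotubo*, *zisilu*, *heda*).
*lu* — final sound /u/ (a vowel) → -ufu → *luufu*.
*larjav*: final sound = /v/, a consonant → -vum → *larjavvum*.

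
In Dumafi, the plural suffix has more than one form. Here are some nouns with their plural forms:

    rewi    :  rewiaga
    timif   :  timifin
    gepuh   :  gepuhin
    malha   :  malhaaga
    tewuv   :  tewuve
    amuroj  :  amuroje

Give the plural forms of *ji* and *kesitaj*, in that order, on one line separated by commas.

Looking at the final sound of each stem: -in when the stem ends in a voiceless consonant (*timif*, *gepuh*); -e when the stem ends in a voiced consonant (*tewuv*, *amuroj*); -aga when the stem ends in a vowel (*rewi*, *malha*).
*ji*: final sound = /i/, a vowel → -aga → *jiaga*.
Since the final sound of *kesitaj* is /j/ (a voiced consonant), it takes -e, giving *kesitaje*.

jiaga, kesitaje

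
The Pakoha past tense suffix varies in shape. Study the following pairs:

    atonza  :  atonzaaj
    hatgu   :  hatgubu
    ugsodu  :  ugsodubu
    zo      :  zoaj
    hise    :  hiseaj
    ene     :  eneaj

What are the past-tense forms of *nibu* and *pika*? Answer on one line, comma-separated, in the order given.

The pattern is height harmony: -bu when the last vowel of the stem is a high vowel (*hatgu*, *ugsodu*); -aj when the last vowel of the stem is a non-high vowel (*atonza*, *zo*, *hise*, *ene*).
Since the last vowel of *nibu* is /u/ (a high vowel), it takes -bu, giving *nibubu*.
*pika* — last vowel /a/ (a non-high vowel) → -aj → *pikaaj*.

nibubu, pikaaj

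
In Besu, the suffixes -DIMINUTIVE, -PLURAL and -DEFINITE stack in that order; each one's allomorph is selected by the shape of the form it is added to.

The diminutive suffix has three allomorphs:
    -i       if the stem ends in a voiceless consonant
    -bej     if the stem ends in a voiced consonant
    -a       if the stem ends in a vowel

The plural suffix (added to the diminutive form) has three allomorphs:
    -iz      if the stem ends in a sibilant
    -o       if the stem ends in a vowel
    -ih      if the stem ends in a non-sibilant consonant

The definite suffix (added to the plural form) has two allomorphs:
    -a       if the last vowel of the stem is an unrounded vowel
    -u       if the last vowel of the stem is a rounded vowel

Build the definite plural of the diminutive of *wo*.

The final sound of *wo* is /o/, which is a vowel, so the diminutive suffix is -a, giving *woa*.
The final sound of the diminutive form *woa* is /a/, which is a vowel, so the plural suffix is -o, giving *woao*.
The plural form *woao*: last vowel = /o/, a rounded vowel → -u → *woaou*.

woaou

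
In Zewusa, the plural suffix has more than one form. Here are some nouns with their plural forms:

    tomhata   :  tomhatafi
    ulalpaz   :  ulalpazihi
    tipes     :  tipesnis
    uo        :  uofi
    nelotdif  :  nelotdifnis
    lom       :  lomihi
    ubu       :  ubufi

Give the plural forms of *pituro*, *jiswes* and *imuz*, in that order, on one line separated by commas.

piturofi, jiswesnis, imuzihi

The pattern is voicing of the final sound: -nis when the stem ends in a voiceless consonant (*tipes*, *nelotdif*); -ihi when the stem ends in a voiced consonant (*ulalpaz*, *lom*); -fi when the stem ends in a vowel (*tomhata*, *uo*, *ubu*).
*pituro* — final sound /o/ (a vowel) → -fi → *piturofi*.
*jiswes*: final sound = /s/, a voiceless consonant → -nis → *jiswesnis*.
*imuz* — final sound /z/ (a voiced consonant) → -ihi → *imuzihi*.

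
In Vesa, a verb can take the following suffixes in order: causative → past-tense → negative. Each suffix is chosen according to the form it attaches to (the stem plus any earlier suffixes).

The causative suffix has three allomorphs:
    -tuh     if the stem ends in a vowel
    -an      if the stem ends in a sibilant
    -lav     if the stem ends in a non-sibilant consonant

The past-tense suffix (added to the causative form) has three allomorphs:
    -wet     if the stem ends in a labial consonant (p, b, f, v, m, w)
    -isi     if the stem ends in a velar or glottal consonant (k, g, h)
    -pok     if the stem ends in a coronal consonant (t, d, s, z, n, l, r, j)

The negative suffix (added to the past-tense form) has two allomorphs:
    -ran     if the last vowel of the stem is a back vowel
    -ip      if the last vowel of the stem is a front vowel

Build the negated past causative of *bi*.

Since the final sound of *bi* is /i/ (a vowel), it takes -tuh, giving *bituh*.
The causative form *bituh*: final consonant = /h/, velar/glottal → -isi → *bituhisi*.
The last vowel of the past-tense form *bituhisi* is /i/, which is a front vowel, so the negative suffix is -ip, giving *bituhisiip*.

bituhisiip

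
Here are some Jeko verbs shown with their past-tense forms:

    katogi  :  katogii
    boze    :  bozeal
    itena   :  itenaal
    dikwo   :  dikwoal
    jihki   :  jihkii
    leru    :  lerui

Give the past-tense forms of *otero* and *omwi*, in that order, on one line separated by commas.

oteroal, omwii

The suffix is conditioned by the last vowel: -i when the last vowel of the stem is a high vowel (*katogi*, *jihki*, *leru*); -al when the last vowel of the stem is a non-high vowel (*boze*, *itena*, *dikwo*).
The last vowel of *otero* is /o/, which is a non-high vowel, so the suffix is -al, giving *oteroal*.
*omwi*: last vowel = /i/, a high vowel → -i → *omwii*.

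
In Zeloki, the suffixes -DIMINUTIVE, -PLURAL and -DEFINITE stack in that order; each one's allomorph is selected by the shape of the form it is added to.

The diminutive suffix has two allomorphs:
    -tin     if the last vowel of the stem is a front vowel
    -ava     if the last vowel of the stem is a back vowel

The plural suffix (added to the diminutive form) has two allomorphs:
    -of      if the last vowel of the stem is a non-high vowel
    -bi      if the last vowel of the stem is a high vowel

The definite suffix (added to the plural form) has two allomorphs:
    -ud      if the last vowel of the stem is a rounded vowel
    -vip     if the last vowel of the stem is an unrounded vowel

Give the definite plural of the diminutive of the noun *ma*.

maavaofud

The last vowel of *ma* is /a/, which is a back vowel, so the diminutive suffix is -ava, giving *maava*.
Since the last vowel of the diminutive form *maava* is /a/ (a non-high vowel), it takes -of, giving *maavaof*.
The plural form *maavaof* — last vowel /o/ (a rounded vowel) → -ud → *maavaofud*.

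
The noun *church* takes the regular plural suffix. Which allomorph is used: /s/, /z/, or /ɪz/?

/ɪz/

The stem *church* ends in a sibilant (/s, z, ʃ, ʒ, tʃ, dʒ/).
The plural suffix surfaces as /ɪz/ after sibilants, /s/ after other voiceless consonants, and /z/ after other voiced sounds.
So the plural -s on *church* is pronounced /ɪz/.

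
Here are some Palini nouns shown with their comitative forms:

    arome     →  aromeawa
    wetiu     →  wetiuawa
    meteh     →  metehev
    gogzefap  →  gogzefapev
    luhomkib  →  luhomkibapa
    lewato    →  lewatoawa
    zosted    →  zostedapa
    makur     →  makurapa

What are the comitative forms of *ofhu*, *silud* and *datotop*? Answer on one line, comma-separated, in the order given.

ofhuawa, siludapa, datotopev

The suffix is conditioned by the final sound: -ev when the stem ends in a voiceless consonant (*meteh*, *gogzefap*); -apa when the stem ends in a voiced consonant (*luhomkib*, *zosted*, *makur*); -awa when the stem ends in a vowel (*arome*, *wetiu*, *lewato*).
*ofhu* — final sound /u/ (a vowel) → -awa → *ofhuawa*.
*silud*: final sound = /d/, a voiced consonant → -apa → *siludapa*.
Since the final sound of *datotop* is /p/ (a voiceless consonant), it takes -ev, giving *datotopev*.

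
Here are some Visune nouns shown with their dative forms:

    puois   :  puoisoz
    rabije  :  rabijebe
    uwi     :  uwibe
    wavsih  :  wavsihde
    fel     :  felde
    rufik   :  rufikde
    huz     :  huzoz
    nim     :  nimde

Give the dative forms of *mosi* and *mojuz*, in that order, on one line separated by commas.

The pattern is sibilance of the final sound: -oz when the stem ends in a sibilant (*puois*, *huz*); -de when the stem ends in a non-sibilant consonant (*wavsih*, *fel*, *rufik*, *nim*); -be when the stem ends in a vowel (*rabije*, *uwi*).
Since the final sound of *mosi* is /i/ (a vowel), it takes -be, giving *mosibe*.
The final sound of *mojuz* is /z/, which is a sibilant, so the suffix is -oz, giving *mojuzoz*.

mosibe, mojuzoz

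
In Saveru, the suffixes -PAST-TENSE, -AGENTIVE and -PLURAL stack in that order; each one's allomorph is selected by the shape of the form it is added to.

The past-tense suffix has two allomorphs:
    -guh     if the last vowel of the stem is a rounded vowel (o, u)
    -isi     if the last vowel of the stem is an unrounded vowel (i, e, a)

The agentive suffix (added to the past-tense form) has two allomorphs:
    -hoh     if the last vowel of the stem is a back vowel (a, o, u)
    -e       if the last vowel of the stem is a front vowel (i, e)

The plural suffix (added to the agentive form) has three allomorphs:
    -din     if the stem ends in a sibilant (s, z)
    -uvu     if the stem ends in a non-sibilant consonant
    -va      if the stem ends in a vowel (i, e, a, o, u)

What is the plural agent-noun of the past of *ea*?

eaisieva

*ea* — last vowel /a/ (an unrounded vowel) → -isi → *eaisi*.
The past-tense form *eaisi* — last vowel /i/ (a front vowel) → -e → *eaisie*.
The agentive form *eaisie* — final sound /e/ (a vowel) → -va → *eaisieva*.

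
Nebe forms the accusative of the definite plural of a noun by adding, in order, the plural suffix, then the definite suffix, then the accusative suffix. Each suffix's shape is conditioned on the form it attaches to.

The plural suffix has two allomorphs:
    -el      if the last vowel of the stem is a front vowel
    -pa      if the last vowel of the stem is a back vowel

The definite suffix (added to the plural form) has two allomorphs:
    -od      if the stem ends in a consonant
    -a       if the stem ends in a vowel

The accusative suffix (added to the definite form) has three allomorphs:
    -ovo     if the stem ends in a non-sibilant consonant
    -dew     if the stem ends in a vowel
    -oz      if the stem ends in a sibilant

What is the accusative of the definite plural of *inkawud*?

The last vowel of *inkawud* is /u/, which is a back vowel, so the plural suffix is -pa, giving *inkawudpa*.
The final sound of the plural form *inkawudpa* is /a/, which is a vowel, so the definite suffix is -a, giving *inkawudpaa*.
Since the final sound of the definite form *inkawudpaa* is /a/ (a vowel), it takes -dew, giving *inkawudpaadew*.

inkawudpaadew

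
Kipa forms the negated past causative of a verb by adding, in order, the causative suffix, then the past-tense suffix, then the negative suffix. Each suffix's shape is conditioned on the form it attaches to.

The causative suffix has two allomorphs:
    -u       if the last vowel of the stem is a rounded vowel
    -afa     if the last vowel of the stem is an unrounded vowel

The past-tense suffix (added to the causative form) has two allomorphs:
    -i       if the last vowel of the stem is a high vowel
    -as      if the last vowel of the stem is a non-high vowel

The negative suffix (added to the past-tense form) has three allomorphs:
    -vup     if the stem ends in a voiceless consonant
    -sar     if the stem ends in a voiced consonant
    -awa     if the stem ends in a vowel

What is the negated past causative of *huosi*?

Since the last vowel of *huosi* is /i/ (an unrounded vowel), it takes -afa, giving *huosiafa*.
Since the last vowel of the causative form *huosiafa* is /a/ (a non-high vowel), it takes -as, giving *huosiafaas*.
The past-tense form *huosiafaas*: final sound = /s/, a voiceless consonant → -vup → *huosiafaasvup*.

huosiafaasvup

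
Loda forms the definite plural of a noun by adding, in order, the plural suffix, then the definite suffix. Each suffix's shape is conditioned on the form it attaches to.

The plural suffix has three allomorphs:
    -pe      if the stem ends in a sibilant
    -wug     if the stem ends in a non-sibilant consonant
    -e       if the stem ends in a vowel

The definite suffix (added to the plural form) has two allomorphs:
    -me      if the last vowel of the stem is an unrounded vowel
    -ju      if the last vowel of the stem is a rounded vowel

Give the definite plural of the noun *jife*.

The final sound of *jife* is /e/, which is a vowel, so the plural suffix is -e, giving *jifee*.
The last vowel of the plural form *jifee* is /e/, which is an unrounded vowel, so the definite suffix is -me, giving *jifeeme*.

jifeeme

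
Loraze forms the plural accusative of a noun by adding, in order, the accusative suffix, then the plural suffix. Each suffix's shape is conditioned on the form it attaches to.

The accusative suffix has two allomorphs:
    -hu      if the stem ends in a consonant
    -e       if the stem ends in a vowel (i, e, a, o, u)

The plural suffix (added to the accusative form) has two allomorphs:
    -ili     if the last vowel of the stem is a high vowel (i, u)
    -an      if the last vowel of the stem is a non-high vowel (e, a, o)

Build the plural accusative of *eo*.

eoean

*eo* — final sound /o/ (a vowel) → -e → *eoe*.
The last vowel of the accusative form *eoe* is /e/, which is a non-high vowel, so the plural suffix is -an, giving *eoean*.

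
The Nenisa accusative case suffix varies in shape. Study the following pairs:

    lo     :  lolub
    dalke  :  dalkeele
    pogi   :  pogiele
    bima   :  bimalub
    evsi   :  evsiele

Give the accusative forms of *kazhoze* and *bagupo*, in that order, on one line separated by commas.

The suffix is conditioned by the last vowel: -ele when the last vowel of the stem is a front vowel (*dalke*, *pogi*, *evsi*); -lub when the last vowel of the stem is a back vowel (*lo*, *bima*).
The last vowel of *kazhoze* is /e/, which is a front vowel, so the suffix is -ele, giving *kazhozeele*.
*bagupo*: last vowel = /o/, a back vowel → -lub → *bagupolub*.

kazhozeele, bagupolub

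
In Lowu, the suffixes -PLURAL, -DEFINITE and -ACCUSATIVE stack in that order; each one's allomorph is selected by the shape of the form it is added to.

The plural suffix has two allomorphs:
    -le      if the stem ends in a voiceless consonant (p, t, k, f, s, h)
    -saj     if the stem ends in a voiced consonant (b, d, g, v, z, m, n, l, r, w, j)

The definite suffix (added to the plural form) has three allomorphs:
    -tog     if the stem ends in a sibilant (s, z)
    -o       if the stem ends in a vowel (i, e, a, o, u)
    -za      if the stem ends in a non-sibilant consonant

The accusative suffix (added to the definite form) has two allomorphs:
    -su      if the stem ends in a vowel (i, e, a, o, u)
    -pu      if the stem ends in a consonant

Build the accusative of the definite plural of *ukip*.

*ukip*: final consonant = /p/, voiceless → -le → *ukiple*.
The plural form *ukiple*: final sound = /e/, a vowel → -o → *ukipleo*.
The definite form *ukipleo*: final sound = /o/, a vowel → -su → *ukipleosu*.

ukipleosu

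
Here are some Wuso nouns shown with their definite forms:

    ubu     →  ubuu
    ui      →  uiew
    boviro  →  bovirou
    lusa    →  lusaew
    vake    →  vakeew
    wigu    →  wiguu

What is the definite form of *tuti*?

The suffix is conditioned by the last vowel: -u when the last vowel of the stem is a rounded vowel (*ubu*, *boviro*, *wigu*); -ew when the last vowel of the stem is an unrounded vowel (*ui*, *lusa*, *vake*).
The last vowel of *tuti* is /i/, which is an unrounded vowel, so the suffix is -ew, giving *tutiew*.

tutiew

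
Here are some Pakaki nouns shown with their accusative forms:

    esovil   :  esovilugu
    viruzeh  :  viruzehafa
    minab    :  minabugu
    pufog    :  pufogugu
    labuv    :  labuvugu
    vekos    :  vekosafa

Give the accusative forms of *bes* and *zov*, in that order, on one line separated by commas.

besafa, zovugu

The suffix is conditioned by the final consonant: -afa when the stem ends in a voiceless consonant (*viruzeh*, *vekos*); -ugu when the stem ends in a voiced consonant (*esovil*, *minab*, *pufog*, *labuv*).
*bes*: final consonant = /s/, voiceless → -afa → *besafa*.
Since the final consonant of *zov* is /v/ (voiced), it takes -ugu, giving *zovugu*.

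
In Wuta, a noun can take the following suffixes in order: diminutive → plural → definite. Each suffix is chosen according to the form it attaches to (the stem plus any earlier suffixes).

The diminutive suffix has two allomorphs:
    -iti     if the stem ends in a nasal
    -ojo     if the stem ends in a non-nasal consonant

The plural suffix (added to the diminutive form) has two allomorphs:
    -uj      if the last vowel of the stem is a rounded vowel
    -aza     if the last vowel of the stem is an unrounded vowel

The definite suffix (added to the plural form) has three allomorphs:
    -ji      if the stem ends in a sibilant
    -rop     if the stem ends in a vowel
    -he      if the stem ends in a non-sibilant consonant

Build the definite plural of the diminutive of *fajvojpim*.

fajvojpimitiazarop

*fajvojpim* — final consonant /m/ (a nasal) → -iti → *fajvojpimiti*.
Since the last vowel of the diminutive form *fajvojpimiti* is /i/ (an unrounded vowel), it takes -aza, giving *fajvojpimitiaza*.
Since the final sound of the plural form *fajvojpimitiaza* is /a/ (a vowel), it takes -rop, giving *fajvojpimitiazarop*.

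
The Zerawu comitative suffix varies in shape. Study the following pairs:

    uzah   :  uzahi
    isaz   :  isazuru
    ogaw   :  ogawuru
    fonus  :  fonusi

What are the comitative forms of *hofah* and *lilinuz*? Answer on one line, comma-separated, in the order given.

hofahi, lilinuzuru

The suffix is conditioned by the final consonant: -i when the stem ends in a voiceless consonant (*uzah*, *fonus*); -uru when the stem ends in a voiced consonant (*isaz*, *ogaw*).
The final consonant of *hofah* is /h/, which is voiceless, so the suffix is -i, giving *hofahi*.
*lilinuz*: final consonant = /z/, voiced → -uru → *lilinuzuru*.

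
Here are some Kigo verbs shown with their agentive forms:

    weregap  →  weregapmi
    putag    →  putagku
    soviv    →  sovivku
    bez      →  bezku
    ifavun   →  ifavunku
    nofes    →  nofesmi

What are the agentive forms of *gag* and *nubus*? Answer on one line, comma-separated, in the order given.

gagku, nubusmi

The alternation tracks the final consonant of the stem — -mi when the stem ends in a voiceless consonant (*weregap*, *nofes*); -ku when the stem ends in a voiced consonant (*putag*, *soviv*, *bez*, *ifavun*).
*gag* — final consonant /g/ (voiced) → -ku → *gagku*.
Since the final consonant of *nubus* is /s/ (voiceless), it takes -mi, giving *nubusmi*.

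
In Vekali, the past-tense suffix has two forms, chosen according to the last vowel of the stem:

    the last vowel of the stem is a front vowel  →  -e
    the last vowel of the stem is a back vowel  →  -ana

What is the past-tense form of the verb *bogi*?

*bogi*: last vowel = /i/, a front vowel → -e → *bogie*.

bogie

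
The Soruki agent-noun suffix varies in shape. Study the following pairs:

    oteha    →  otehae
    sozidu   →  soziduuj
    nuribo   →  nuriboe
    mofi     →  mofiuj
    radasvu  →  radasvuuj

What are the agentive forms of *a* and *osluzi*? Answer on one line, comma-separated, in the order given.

The alternation tracks the last vowel of the stem — -uj when the last vowel of the stem is a high vowel (*sozidu*, *mofi*, *radasvu*); -e when the last vowel of the stem is a non-high vowel (*oteha*, *nuribo*).
*a*: last vowel = /a/, a non-high vowel → -e → *ae*.
Since the last vowel of *osluzi* is /i/ (a high vowel), it takes -uj, giving *osluziuj*.

ae, osluziuj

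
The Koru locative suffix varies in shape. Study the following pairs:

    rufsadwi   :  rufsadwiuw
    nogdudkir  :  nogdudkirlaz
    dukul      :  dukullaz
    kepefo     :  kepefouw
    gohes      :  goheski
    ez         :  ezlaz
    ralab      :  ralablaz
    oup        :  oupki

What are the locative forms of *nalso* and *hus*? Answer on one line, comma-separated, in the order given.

nalsouw, huski

The suffix is conditioned by the final sound: -ki when the stem ends in a voiceless consonant (*gohes*, *oup*); -laz when the stem ends in a voiced consonant (*nogdudkir*, *dukul*, *ez*, *ralab*); -uw when the stem ends in a vowel (*rufsadwi*, *kepefo*).
*nalso*: final sound = /o/, a vowel → -uw → *nalsouw*.
Since the final sound of *hus* is /s/ (a voiceless consonant), it takes -ki, giving *huski*.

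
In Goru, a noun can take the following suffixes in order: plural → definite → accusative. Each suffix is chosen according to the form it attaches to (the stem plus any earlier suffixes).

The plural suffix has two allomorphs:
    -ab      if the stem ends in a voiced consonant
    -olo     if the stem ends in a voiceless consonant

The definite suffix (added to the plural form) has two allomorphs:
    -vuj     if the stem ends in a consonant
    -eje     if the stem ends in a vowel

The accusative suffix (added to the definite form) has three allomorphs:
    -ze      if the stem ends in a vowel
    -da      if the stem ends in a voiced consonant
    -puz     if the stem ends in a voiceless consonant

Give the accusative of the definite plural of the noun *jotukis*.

*jotukis*: final consonant = /s/, voiceless → -olo → *jotukisolo*.
The final sound of the plural form *jotukisolo* is /o/, which is a vowel, so the definite suffix is -eje, giving *jotukisoloeje*.
The final sound of the definite form *jotukisoloeje* is /e/, which is a vowel, so the accusative suffix is -ze, giving *jotukisoloejeze*.

jotukisoloejeze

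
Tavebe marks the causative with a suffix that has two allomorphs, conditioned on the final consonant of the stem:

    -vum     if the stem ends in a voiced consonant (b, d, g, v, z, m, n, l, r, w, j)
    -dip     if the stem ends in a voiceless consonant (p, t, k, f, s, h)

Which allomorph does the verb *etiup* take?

The final consonant of *etiup* is /p/, which is voiceless, so the suffix is -dip.

-dip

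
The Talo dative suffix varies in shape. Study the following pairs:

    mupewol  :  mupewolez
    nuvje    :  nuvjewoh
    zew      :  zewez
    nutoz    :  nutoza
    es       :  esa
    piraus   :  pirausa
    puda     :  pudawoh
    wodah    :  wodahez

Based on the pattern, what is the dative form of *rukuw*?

rukuwez

Looking at the final sound of each stem: -a when the stem ends in a sibilant (*nutoz*, *es*, *piraus*); -ez when the stem ends in a non-sibilant consonant (*mupewol*, *zew*, *wodah*); -woh when the stem ends in a vowel (*nuvje*, *puda*).
Since the final sound of *rukuw* is /w/ (a non-sibilant consonant), it takes -ez, giving *rukuwez*.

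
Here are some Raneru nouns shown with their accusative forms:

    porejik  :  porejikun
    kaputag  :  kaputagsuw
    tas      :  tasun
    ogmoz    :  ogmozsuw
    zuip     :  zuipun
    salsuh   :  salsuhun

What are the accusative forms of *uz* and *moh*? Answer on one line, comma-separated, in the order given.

uzsuw, mohun

The suffix is conditioned by the final consonant: -un when the stem ends in a voiceless consonant (*porejik*, *tas*, *zuip*, *salsuh*); -suw when the stem ends in a voiced consonant (*kaputag*, *ogmoz*).
*uz*: final consonant = /z/, voiced → -suw → *uzsuw*.
Since the final consonant of *moh* is /h/ (voiceless), it takes -un, giving *mohun*.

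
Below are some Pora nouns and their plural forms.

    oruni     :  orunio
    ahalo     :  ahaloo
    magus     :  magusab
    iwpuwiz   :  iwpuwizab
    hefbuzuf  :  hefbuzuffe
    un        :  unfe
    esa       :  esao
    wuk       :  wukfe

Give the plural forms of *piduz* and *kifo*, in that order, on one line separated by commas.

piduzab, kifoo

The pattern is sibilance of the final sound: -ab when the stem ends in a sibilant (*magus*, *iwpuwiz*); -fe when the stem ends in a non-sibilant consonant (*hefbuzuf*, *un*, *wuk*); -o when the stem ends in a vowel (*oruni*, *ahalo*, *esa*).
The final sound of *piduz* is /z/, which is a sibilant, so the suffix is -ab, giving *piduzab*.
The final sound of *kifo* is /o/, which is a vowel, so the suffix is -o, giving *kifoo*.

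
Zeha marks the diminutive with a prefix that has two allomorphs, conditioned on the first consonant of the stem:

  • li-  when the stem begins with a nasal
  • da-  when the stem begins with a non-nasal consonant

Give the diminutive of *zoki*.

The first consonant of *zoki* is /z/, which is non-nasal, so the prefix is da-, giving *dazoki*.

dazoki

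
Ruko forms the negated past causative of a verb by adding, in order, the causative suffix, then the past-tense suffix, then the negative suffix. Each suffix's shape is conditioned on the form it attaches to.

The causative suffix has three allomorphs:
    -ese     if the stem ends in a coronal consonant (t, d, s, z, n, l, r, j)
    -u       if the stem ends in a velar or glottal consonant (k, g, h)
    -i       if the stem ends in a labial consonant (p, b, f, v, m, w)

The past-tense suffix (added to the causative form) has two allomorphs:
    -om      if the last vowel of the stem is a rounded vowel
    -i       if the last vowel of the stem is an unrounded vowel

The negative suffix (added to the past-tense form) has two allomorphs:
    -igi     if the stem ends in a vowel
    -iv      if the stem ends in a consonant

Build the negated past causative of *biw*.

biwiiigi

Since the final consonant of *biw* is /w/ (labial), it takes -i, giving *biwi*.
Since the last vowel of the causative form *biwi* is /i/ (an unrounded vowel), it takes -i, giving *biwii*.
The past-tense form *biwii* — final sound /i/ (a vowel) → -igi → *biwiiigi*.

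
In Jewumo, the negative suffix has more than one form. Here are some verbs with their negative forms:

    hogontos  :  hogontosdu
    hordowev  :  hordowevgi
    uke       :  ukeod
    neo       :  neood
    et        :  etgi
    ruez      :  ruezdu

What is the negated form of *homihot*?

homihotgi

Looking at the final sound of each stem: -du when the stem ends in a sibilant (*hogontos*, *ruez*); -gi when the stem ends in a non-sibilant consonant (*hordowev*, *et*); -od when the stem ends in a vowel (*uke*, *neo*).
*homihot*: final sound = /t/, a non-sibilant consonant → -gi → *homihotgi*.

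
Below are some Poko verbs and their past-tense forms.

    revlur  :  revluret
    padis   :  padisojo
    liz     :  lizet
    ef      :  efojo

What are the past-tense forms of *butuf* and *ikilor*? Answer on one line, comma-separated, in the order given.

butufojo, ikiloret

Looking at the final consonant of each stem: -ojo when the stem ends in a voiceless consonant (*padis*, *ef*); -et when the stem ends in a voiced consonant (*revlur*, *liz*).
*butuf*: final consonant = /f/, voiceless → -ojo → *butufojo*.
*ikilor* — final consonant /r/ (voiced) → -et → *ikiloret*.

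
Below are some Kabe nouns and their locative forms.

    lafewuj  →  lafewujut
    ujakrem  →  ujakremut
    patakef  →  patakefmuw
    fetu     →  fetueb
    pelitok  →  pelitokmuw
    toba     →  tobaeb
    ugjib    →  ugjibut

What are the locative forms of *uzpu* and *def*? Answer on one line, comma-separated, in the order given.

The pattern is voicing of the final sound: -muw when the stem ends in a voiceless consonant (*patakef*, *pelitok*); -ut when the stem ends in a voiced consonant (*lafewuj*, *ujakrem*, *ugjib*); -eb when the stem ends in a vowel (*fetu*, *toba*).
*uzpu* — final sound /u/ (a vowel) → -eb → *uzpueb*.
The final sound of *def* is /f/, which is a voiceless consonant, so the suffix is -muw, giving *defmuw*.

uzpueb, defmuw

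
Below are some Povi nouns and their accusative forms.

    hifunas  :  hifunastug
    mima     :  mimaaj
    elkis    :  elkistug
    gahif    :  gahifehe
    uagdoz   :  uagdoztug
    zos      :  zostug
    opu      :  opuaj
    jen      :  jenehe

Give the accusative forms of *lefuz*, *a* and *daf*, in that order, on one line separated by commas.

lefuztug, aaj, dafehe

The suffix is conditioned by the final sound: -tug when the stem ends in a sibilant (*hifunas*, *elkis*, *uagdoz*, *zos*); -ehe when the stem ends in a non-sibilant consonant (*gahif*, *jen*); -aj when the stem ends in a vowel (*mima*, *opu*).
*lefuz* — final sound /z/ (a sibilant) → -tug → *lefuztug*.
Since the final sound of *a* is /a/ (a vowel), it takes -aj, giving *aaj*.
*daf* — final sound /f/ (a non-sibilant consonant) → -ehe → *dafehe*.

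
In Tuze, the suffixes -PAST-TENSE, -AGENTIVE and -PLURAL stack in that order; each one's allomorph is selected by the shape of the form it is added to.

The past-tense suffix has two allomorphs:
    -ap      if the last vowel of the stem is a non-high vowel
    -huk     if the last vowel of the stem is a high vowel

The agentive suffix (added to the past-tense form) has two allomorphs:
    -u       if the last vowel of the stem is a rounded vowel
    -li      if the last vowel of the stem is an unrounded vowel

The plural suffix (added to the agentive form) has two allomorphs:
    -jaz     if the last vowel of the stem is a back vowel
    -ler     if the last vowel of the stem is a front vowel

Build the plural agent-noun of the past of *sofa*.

sofaapliler

The last vowel of *sofa* is /a/, which is a non-high vowel, so the past-tense suffix is -ap, giving *sofaap*.
The last vowel of the past-tense form *sofaap* is /a/, which is an unrounded vowel, so the agentive suffix is -li, giving *sofaapli*.
The agentive form *sofaapli* — last vowel /i/ (a front vowel) → -ler → *sofaapliler*.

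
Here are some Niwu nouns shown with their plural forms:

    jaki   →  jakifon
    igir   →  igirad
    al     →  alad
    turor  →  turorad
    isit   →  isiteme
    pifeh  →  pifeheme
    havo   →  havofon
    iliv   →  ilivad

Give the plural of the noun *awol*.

The suffix is conditioned by the final sound: -eme when the stem ends in a voiceless consonant (*isit*, *pifeh*); -ad when the stem ends in a voiced consonant (*igir*, *al*, *turor*, *iliv*); -fon when the stem ends in a vowel (*jaki*, *havo*).
The final sound of *awol* is /l/, which is a voiced consonant, so the suffix is -ad, giving *awolad*.

awolad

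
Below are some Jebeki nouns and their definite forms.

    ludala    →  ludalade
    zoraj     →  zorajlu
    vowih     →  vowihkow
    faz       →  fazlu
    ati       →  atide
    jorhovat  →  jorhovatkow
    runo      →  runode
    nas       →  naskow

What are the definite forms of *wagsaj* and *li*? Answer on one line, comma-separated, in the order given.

Looking at the final sound of each stem: -kow when the stem ends in a voiceless consonant (*vowih*, *jorhovat*, *nas*); -lu when the stem ends in a voiced consonant (*zoraj*, *faz*); -de when the stem ends in a vowel (*ludala*, *ati*, *runo*).
The final sound of *wagsaj* is /j/, which is a voiced consonant, so the suffix is -lu, giving *wagsajlu*.
Since the final sound of *li* is /i/ (a vowel), it takes -de, giving *lide*.

wagsajlu, lide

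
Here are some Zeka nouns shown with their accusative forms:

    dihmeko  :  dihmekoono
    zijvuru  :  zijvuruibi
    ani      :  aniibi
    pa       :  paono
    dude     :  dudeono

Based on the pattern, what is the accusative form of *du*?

duibi

The alternation tracks the last vowel of the stem — -ibi when the last vowel of the stem is a high vowel (*zijvuru*, *ani*); -ono when the last vowel of the stem is a non-high vowel (*dihmeko*, *pa*, *dude*).
*du*: last vowel = /u/, a high vowel → -ibi → *duibi*.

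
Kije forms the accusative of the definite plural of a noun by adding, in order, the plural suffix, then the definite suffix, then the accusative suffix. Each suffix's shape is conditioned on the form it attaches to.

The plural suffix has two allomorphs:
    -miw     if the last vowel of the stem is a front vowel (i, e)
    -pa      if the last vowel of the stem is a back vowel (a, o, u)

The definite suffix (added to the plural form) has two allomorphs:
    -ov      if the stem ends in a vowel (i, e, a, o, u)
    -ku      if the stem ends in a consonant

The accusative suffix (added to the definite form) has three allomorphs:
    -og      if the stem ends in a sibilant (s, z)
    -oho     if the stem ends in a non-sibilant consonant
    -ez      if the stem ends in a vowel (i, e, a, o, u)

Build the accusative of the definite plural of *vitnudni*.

vitnudnimiwkuez

*vitnudni*: last vowel = /i/, a front vowel → -miw → *vitnudnimiw*.
The plural form *vitnudnimiw*: final sound = /w/, a consonant → -ku → *vitnudnimiwku*.
The definite form *vitnudnimiwku* — final sound /u/ (a vowel) → -ez → *vitnudnimiwkuez*.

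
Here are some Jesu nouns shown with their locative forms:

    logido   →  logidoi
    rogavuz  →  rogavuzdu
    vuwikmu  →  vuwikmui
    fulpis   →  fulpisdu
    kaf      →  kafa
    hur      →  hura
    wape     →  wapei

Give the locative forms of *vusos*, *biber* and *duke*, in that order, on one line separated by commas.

The pattern is sibilance of the final sound: -du when the stem ends in a sibilant (*rogavuz*, *fulpis*); -a when the stem ends in a non-sibilant consonant (*kaf*, *hur*); -i when the stem ends in a vowel (*logido*, *vuwikmu*, *wape*).
*vusos*: final sound = /s/, a sibilant → -du → *vusosdu*.
The final sound of *biber* is /r/, which is a non-sibilant consonant, so the suffix is -a, giving *bibera*.
The final sound of *duke* is /e/, which is a vowel, so the suffix is -i, giving *dukei*.

vusosdu, bibera, dukei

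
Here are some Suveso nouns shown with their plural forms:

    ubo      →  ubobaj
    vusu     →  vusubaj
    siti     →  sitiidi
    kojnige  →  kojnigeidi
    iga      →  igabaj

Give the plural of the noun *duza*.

Looking at the last vowel of each stem: -idi when the last vowel of the stem is a front vowel (*siti*, *kojnige*); -baj when the last vowel of the stem is a back vowel (*ubo*, *vusu*, *iga*).
*duza* — last vowel /a/ (a back vowel) → -baj → *duzabaj*.

duzabaj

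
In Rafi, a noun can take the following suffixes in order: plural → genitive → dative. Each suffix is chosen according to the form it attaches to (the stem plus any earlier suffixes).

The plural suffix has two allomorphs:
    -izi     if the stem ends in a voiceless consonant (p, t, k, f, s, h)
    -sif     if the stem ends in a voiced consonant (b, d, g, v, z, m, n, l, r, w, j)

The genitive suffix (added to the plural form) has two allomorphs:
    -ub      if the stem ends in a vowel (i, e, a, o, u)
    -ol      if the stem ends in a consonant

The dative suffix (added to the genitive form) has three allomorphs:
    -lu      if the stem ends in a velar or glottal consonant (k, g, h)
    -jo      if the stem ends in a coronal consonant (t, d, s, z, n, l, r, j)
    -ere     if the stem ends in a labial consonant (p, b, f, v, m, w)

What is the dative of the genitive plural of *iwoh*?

iwohiziubere

The final consonant of *iwoh* is /h/, which is voiceless, so the plural suffix is -izi, giving *iwohizi*.
The plural form *iwohizi*: final sound = /i/, a vowel → -ub → *iwohiziub*.
The final consonant of the genitive form *iwohiziub* is /b/, which is labial, so the dative suffix is -ere, giving *iwohiziubere*.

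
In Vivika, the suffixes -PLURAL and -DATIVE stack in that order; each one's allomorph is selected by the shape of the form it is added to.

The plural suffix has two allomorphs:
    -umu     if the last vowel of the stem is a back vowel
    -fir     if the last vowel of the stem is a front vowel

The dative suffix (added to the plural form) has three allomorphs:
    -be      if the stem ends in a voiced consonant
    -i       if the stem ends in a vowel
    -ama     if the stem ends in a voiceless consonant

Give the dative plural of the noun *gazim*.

gazimfirbe

*gazim*: last vowel = /i/, a front vowel → -fir → *gazimfir*.
The plural form *gazimfir*: final sound = /r/, a voiced consonant → -be → *gazimfirbe*.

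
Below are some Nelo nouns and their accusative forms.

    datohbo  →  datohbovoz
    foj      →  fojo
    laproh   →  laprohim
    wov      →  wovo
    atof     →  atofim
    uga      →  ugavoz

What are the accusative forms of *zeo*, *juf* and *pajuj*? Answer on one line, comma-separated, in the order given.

zeovoz, jufim, pajujo

The alternation tracks the final sound of the stem — -im when the stem ends in a voiceless consonant (*laproh*, *atof*); -o when the stem ends in a voiced consonant (*foj*, *wov*); -voz when the stem ends in a vowel (*datohbo*, *uga*).
Since the final sound of *zeo* is /o/ (a vowel), it takes -voz, giving *zeovoz*.
The final sound of *juf* is /f/, which is a voiceless consonant, so the suffix is -im, giving *jufim*.
*pajuj*: final sound = /j/, a voiced consonant → -o → *pajujo*.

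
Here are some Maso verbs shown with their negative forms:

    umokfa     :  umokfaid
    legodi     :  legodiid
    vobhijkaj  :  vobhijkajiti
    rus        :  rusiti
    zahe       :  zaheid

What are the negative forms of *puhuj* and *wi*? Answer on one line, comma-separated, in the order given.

Looking at the final sound of each stem: -iti when the stem ends in a consonant (*vobhijkaj*, *rus*); -id when the stem ends in a vowel (*umokfa*, *legodi*, *zahe*).
*puhuj*: final sound = /j/, a consonant → -iti → *puhujiti*.
The final sound of *wi* is /i/, which is a vowel, so the suffix is -id, giving *wiid*.

puhujiti, wiid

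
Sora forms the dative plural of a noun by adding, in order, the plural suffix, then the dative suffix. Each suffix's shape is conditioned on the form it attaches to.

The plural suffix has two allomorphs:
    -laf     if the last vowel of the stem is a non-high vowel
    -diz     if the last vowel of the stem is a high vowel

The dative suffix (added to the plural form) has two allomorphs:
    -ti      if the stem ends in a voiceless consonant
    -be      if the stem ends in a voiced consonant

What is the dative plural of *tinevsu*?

tinevsudizbe

*tinevsu* — last vowel /u/ (a high vowel) → -diz → *tinevsudiz*.
The final consonant of the plural form *tinevsudiz* is /z/, which is voiced, so the dative suffix is -be, giving *tinevsudizbe*.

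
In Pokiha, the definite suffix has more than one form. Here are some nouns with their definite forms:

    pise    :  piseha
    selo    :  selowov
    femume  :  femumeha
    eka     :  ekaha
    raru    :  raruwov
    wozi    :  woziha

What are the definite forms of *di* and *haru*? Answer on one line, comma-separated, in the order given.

The alternation tracks the last vowel of the stem — -wov when the last vowel of the stem is a rounded vowel (*selo*, *raru*); -ha when the last vowel of the stem is an unrounded vowel (*pise*, *femume*, *eka*, *wozi*).
Since the last vowel of *di* is /i/ (an unrounded vowel), it takes -ha, giving *diha*.
*haru* — last vowel /u/ (a rounded vowel) → -wov → *haruwov*.

diha, haruwov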